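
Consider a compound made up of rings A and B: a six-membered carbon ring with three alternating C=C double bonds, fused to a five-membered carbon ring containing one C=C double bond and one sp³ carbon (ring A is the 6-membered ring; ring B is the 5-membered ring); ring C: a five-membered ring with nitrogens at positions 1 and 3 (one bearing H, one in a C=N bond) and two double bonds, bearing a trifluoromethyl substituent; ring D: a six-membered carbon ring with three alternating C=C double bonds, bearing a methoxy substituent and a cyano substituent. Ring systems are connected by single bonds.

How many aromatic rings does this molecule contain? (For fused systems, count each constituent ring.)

3

Ring A has a continuous p-orbital overlap around the ring; 3 ring double bonds give 6 π electrons. Since 6 = 4n+2 (n=1), ring A is aromatic (benzene ring).
Ring B has one sp³ carbon, so it is not fully conjugated — not aromatic (cyclopentene ring).
Ring C has a continuous p-orbital overlap around the ring; 2 ring double bonds (4 π electrons) plus a heteroatom lone pair (2) give 6 π electrons. Since 6 = 4n+2 (n=1), ring C is aromatic (imidazole).
Ring D is planar and fully conjugated; 3 ring double bonds give 6 π electrons. That satisfies 4n+2 with n=1, so ring D is aromatic (benzene).
Aromatic: A, C, D. Total: 3.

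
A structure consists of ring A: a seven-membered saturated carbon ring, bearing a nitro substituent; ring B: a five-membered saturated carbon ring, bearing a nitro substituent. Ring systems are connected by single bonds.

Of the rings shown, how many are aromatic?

0

Ring A has only sp³ atoms, so it is not fully conjugated — not aromatic (cycloheptane).
Ring B has only sp³ atoms, so it is not fully conjugated — not aromatic (cyclopentane).
No ring is aromatic. Total: 0.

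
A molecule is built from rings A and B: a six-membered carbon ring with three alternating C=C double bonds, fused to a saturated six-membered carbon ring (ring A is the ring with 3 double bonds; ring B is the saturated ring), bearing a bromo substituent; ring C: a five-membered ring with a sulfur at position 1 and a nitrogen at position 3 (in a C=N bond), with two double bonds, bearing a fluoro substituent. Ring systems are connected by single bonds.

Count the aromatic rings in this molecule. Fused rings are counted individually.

2

Ring A has a continuous p-orbital overlap around the ring; 3 ring double bonds give 6 π electrons. 6 = 4(1)+2, so ring A is aromatic (benzene ring).
Ring B has four sp³ carbons, so it is not fully conjugated — not aromatic (cyclohexane ring).
Ring C is fully conjugated (every ring atom contributes a p orbital); 2 ring double bonds (4 π electrons) plus a heteroatom lone pair (2) give 6 π electrons. 6 = 4(1)+2, so ring C is aromatic (thiazole).
Aromatic: A, C. Total: 2.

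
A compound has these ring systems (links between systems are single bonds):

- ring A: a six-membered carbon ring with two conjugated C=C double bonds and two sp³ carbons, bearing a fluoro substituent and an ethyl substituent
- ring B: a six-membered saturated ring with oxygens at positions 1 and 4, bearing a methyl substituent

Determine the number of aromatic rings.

Ring A has two sp³ carbons, so it is not fully conjugated — not aromatic (1,3-cyclohexadiene).
Ring B has only sp³ atoms, so it is not fully conjugated — not aromatic (1,4-dioxane).
No ring is aromatic. Total: 0.

0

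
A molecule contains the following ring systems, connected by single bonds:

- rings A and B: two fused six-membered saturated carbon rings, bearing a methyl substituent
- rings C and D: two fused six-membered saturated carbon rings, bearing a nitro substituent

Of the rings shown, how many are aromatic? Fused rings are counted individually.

Ring A has only sp³ atoms, so it is not fully conjugated — not aromatic (cyclohexane ring).
Ring B has only sp³ atoms, so it is not fully conjugated — not aromatic (cyclohexane ring).
Ring C has only sp³ atoms, so it is not fully conjugated — not aromatic (cyclohexane ring).
Ring D has only sp³ atoms, so it is not fully conjugated — not aromatic (cyclohexane ring).
No ring is aromatic. Total: 0.

0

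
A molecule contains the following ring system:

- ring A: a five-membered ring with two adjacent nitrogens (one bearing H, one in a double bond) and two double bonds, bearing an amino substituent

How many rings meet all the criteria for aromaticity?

Ring A is fully conjugated (every ring atom contributes a p orbital); 2 ring double bonds (4 π electrons) plus a heteroatom lone pair (2) give 6 π electrons. 6 = 4(1)+2, so ring A is aromatic (pyrazole).

1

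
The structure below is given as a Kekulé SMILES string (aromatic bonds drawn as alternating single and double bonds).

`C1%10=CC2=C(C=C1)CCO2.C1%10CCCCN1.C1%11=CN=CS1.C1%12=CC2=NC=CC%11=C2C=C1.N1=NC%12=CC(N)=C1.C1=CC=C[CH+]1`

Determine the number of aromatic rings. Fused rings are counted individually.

The SMILES encodes a six-membered carbon ring with three alternating C=C double bonds, fused to a five-membered ring containing one oxygen and two sp³ carbons; a six-membered saturated ring of five carbons and one N–H nitrogen; a five-membered ring with a sulfur at position 1 and a nitrogen at position 3 (in a C=N bond), with two double bonds; two fused six-membered rings, each with three alternating double bonds; one ring is all carbon and the other has one ring nitrogen; a six-membered ring with two adjacent nitrogens and three alternating double bonds; a five-membered all-carbon ring bearing a positive charge on one carbon, with two C=C double bonds.
The 6-membered ring is planar and fully conjugated; 3 ring double bonds give 6 π electrons. 6 = 4(1)+2, so it is aromatic (benzene ring).
The 5-membered ring with one oxygen has two sp³ carbons, so it is not fully conjugated — not aromatic (oxolane ring).
The 6-membered ring with one N–H has only sp³ atoms, so it is not fully conjugated — not aromatic (piperidine).
The 5-membered ring with one sulfur and one =N– is planar and fully conjugated; 2 ring double bonds (4 π electrons) plus a heteroatom lone pair (2) give 6 π electrons. 6 = 4(1)+2, so it is aromatic (thiazole).
The fused 6/6-membered bicyclic (with one nitrogen) is a single π system with 10 sp² atoms and 10 π electrons from ring double bonds. 10 = 4(2)+2, so the system is aromatic and both rings count as aromatic (quinoline).
The 6-membered ring with two nitrogens (1,2) has a continuous p-orbital overlap around the ring; 3 ring double bonds give 6 π electrons. That satisfies 4n+2 with n=1, so it is aromatic (pyridazine).
The 5-membered ring has only sp² ring atoms; a planar conformation would have a fully conjugated π system of 4 electrons. But 4 = 4(1), which is 4n not 4n+2, so it is not aromatic (cyclopentadienyl cation).
5 of the 8 rings are aromatic. Total: 5.

5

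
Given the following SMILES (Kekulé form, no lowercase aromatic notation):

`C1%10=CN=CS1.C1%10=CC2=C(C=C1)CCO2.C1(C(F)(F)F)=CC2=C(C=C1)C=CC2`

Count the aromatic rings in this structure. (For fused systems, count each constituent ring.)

The SMILES encodes a five-membered ring with a sulfur at position 1 and a nitrogen at position 3 (in a C=N bond), with two double bonds; a six-membered carbon ring with three alternating C=C double bonds, fused to a five-membered ring containing one oxygen and two sp³ carbons; a six-membered carbon ring with three alternating C=C double bonds, fused to a five-membered carbon ring containing one C=C double bond and one sp³ carbon.
The 5-membered ring with one sulfur and one =N– is fully conjugated (every ring atom contributes a p orbital); 2 ring double bonds (4 π electrons) plus a heteroatom lone pair (2) give 6 π electrons. That satisfies 4n+2 with n=1, so it is aromatic (thiazole).
The 6-membered ring is fully conjugated (every ring atom contributes a p orbital); 3 ring double bonds give 6 π electrons. 6 = 4(1)+2, so it is aromatic (benzene ring).
The 5-membered ring with one oxygen has two sp³ carbons, so it is not fully conjugated — not aromatic (oxolane ring).
The second 6-membered ring is fully conjugated (every ring atom contributes a p orbital); 3 ring double bonds give 6 π electrons. That satisfies 4n+2 with n=1, so it is aromatic (benzene ring).
The 5-membered ring has one sp³ carbon, so it is not fully conjugated — not aromatic (cyclopentene ring).
3 of the 5 rings are aromatic. Total: 3.

3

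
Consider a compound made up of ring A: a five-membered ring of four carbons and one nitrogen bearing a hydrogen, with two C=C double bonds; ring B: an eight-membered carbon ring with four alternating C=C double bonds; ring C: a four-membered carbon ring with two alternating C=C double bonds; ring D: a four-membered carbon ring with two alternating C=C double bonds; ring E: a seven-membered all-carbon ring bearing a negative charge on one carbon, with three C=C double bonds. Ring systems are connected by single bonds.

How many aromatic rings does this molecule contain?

Ring A is planar and fully conjugated; 2 ring double bonds (4 π electrons) plus a heteroatom lone pair (2) give 6 π electrons. That satisfies 4n+2 with n=1, so ring A is aromatic (pyrrole).
Ring B has only sp² ring atoms; a planar conformation would have a fully conjugated π system of 8 electrons. But 8 = 4(2), which is 4n not 4n+2, so ring B is not aromatic (cyclooctatetraene) — cyclooctatetraene distorts into a non-planar tub to avoid antiaromaticity.
Ring C has only sp² ring atoms; a planar conformation would have a fully conjugated π system of 4 electrons. But 4 = 4(1), which is 4n not 4n+2, so ring C is not aromatic (cyclobutadiene) — cyclobutadiene is antiaromatic and distorts to a rectangle.
Ring D has only sp² ring atoms; a planar conformation would have a fully conjugated π system of 4 electrons. But 4 = 4(1), which is 4n not 4n+2, so ring D is not aromatic (cyclobutadiene) — cyclobutadiene is antiaromatic and distorts to a rectangle.
Ring E has only sp² ring atoms; a planar conformation would have a fully conjugated π system of 8 electrons. But 8 = 4(2), which is 4n not 4n+2, so ring E is not aromatic (cycloheptatrienyl anion).
Aromatic: A. Total: 1.

1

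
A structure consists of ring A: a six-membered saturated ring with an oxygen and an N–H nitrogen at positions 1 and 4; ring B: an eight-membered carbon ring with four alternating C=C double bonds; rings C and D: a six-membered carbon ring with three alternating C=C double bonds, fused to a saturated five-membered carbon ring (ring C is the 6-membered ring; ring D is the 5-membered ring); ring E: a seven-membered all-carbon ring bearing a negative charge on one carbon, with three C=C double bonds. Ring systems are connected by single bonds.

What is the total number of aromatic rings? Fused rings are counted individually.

Ring A has only sp³ atoms, so it is not fully conjugated — not aromatic (morpholine).
Ring B has only sp² ring atoms; a planar conformation would have a fully conjugated π system of 8 electrons. But 8 = 4(2), which is 4n not 4n+2, so ring B is not aromatic (cyclooctatetraene) — cyclooctatetraene distorts into a non-planar tub to avoid antiaromaticity.
Ring C is planar and fully conjugated; 3 ring double bonds give 6 π electrons. 6 = 4(1)+2, so ring C is aromatic (benzene ring).
Ring D has three sp³ carbons, so it is not fully conjugated — not aromatic (cyclopentane ring).
Ring E has only sp² ring atoms; a planar conformation would have a fully conjugated π system of 8 electrons. But 8 = 4(2), which is 4n not 4n+2, so ring E is not aromatic (cycloheptatrienyl anion).
Aromatic: C. Total: 1.

1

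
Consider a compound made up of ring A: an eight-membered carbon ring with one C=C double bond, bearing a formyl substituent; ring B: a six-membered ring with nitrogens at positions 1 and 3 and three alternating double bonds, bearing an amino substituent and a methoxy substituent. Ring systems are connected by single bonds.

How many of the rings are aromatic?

Ring A has six sp³ carbons, so it is not fully conjugated — not aromatic (cyclooctene).
Ring B is fully conjugated (every ring atom contributes a p orbital); 3 ring double bonds give 6 π electrons. Since 6 = 4n+2 (n=1), ring B is aromatic (pyrimidine).
Aromatic: B. Total: 1.

1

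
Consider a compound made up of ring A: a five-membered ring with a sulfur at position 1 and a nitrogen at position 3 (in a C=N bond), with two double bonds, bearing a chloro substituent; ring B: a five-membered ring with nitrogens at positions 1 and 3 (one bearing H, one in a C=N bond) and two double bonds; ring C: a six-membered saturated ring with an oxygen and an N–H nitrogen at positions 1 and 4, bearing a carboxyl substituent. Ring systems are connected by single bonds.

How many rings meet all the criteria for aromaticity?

2

Ring A is fully conjugated (every ring atom contributes a p orbital); 2 ring double bonds (4 π electrons) plus a heteroatom lone pair (2) give 6 π electrons. 6 = 4(1)+2, so ring A is aromatic (thiazole).
Ring B is fully conjugated (every ring atom contributes a p orbital); 2 ring double bonds (4 π electrons) plus a heteroatom lone pair (2) give 6 π electrons. That satisfies 4n+2 with n=1, so ring B is aromatic (imidazole).
Ring C has only sp³ atoms, so it is not fully conjugated — not aromatic (morpholine).
Aromatic: A, B. Total: 2.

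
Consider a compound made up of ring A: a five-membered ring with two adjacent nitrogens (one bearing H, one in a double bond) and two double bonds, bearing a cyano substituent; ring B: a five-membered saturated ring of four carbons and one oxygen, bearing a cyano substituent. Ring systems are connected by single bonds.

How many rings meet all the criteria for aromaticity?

Ring A is fully conjugated (every ring atom contributes a p orbital); 2 ring double bonds (4 π electrons) plus a heteroatom lone pair (2) give 6 π electrons. Since 6 = 4n+2 (n=1), ring A is aromatic (pyrazole).
Ring B has only sp³ atoms, so it is not fully conjugated — not aromatic (tetrahydrofuran).
Aromatic: A. Total: 1.

1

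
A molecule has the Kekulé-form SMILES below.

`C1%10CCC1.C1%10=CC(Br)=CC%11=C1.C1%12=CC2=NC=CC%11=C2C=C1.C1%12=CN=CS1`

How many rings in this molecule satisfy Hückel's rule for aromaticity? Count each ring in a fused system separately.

4

The SMILES encodes a four-membered saturated carbon ring; a six-membered carbon ring with three alternating C=C double bonds; two fused six-membered rings, each with three alternating double bonds; one ring is all carbon and the other has one ring nitrogen; a five-membered ring with a sulfur at position 1 and a nitrogen at position 3 (in a C=N bond), with two double bonds.
The 4-membered ring has only sp³ atoms, so it is not fully conjugated — not aromatic (cyclobutane).
The 6-membered ring is fully conjugated (every ring atom contributes a p orbital); 3 ring double bonds give 6 π electrons. That satisfies 4n+2 with n=1, so it is aromatic (benzene).
The fused 6/6-membered bicyclic (with one nitrogen) is a single π system with 10 sp² atoms and 10 π electrons from ring double bonds. 10 = 4(2)+2, so the system is aromatic and both rings count as aromatic (quinoline).
The 5-membered ring with one sulfur and one =N– is fully conjugated (every ring atom contributes a p orbital); 2 ring double bonds (4 π electrons) plus a heteroatom lone pair (2) give 6 π electrons. That satisfies 4n+2 with n=1, so it is aromatic (thiazole).
4 of the 5 rings are aromatic. Total: 4.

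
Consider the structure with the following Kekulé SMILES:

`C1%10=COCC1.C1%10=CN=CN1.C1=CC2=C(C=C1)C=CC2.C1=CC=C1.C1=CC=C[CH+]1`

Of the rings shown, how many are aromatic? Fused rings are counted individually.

2

The SMILES encodes a five-membered ring of four carbons and one oxygen, with one C=C double bond and two sp³ carbons; a five-membered ring with nitrogens at positions 1 and 3 (one bearing H, one in a C=N bond) and two double bonds; a six-membered carbon ring with three alternating C=C double bonds, fused to a five-membered carbon ring containing one C=C double bond and one sp³ carbon; a four-membered carbon ring with two alternating C=C double bonds; a five-membered all-carbon ring bearing a positive charge on one carbon, with two C=C double bonds.
The 5-membered ring with one oxygen has two sp³ carbons, so it is not fully conjugated — not aromatic (2,3-dihydrofuran).
The 5-membered ring with two nitrogens (one N–H, one =N–) is planar and fully conjugated; 2 ring double bonds (4 π electrons) plus a heteroatom lone pair (2) give 6 π electrons. That satisfies 4n+2 with n=1, so it is aromatic (imidazole).
The 6-membered ring is planar and fully conjugated; 3 ring double bonds give 6 π electrons. 6 = 4(1)+2, so it is aromatic (benzene ring).
The 5-membered ring has one sp³ carbon, so it is not fully conjugated — not aromatic (cyclopentene ring).
The 4-membered ring has only sp² ring atoms; a planar conformation would have a fully conjugated π system of 4 electrons. But 4 = 4(1), which is 4n not 4n+2, so it is not aromatic (cyclobutadiene) — cyclobutadiene is antiaromatic and distorts to a rectangle.
The second 5-membered ring has only sp² ring atoms; a planar conformation would have a fully conjugated π system of 4 electrons. But 4 = 4(1), which is 4n not 4n+2, so it is not aromatic (cyclopentadienyl cation).
2 of the 6 rings are aromatic. Total: 2.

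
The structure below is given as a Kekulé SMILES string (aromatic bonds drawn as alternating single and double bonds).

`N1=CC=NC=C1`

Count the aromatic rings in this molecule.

The SMILES encodes a six-membered ring with nitrogens at positions 1 and 4 and three alternating double bonds.
The 6-membered ring with two nitrogens (1,4) is fully conjugated (every ring atom contributes a p orbital); 3 ring double bonds give 6 π electrons. Since 6 = 4n+2 (n=1), it is aromatic (pyrazine).

1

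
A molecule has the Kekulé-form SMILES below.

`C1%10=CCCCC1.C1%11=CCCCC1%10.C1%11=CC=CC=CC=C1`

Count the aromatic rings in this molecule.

The SMILES encodes a six-membered carbon ring with one C=C double bond; a six-membered carbon ring with one C=C double bond; an eight-membered carbon ring with four alternating C=C double bonds.
The 6-membered ring has four sp³ carbons, so it is not fully conjugated — not aromatic (cyclohexene).
The second 6-membered ring has four sp³ carbons, so it is not fully conjugated — not aromatic (cyclohexene).
The 8-membered ring has only sp² ring atoms; a planar conformation would have a fully conjugated π system of 8 electrons. But 8 = 4(2), which is 4n not 4n+2, so it is not aromatic (cyclooctatetraene) — cyclooctatetraene distorts into a non-planar tub to avoid antiaromaticity.
None of the rings are aromatic. Total: 0.

0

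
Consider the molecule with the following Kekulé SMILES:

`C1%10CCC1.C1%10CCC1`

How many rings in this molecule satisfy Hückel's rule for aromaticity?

The SMILES encodes a four-membered saturated carbon ring; a four-membered saturated carbon ring.
The 4-membered ring has only sp³ atoms, so it is not fully conjugated — not aromatic (cyclobutane).
The second 4-membered ring has only sp³ atoms, so it is not fully conjugated — not aromatic (cyclobutane).
None of the rings are aromatic. Total: 0.

0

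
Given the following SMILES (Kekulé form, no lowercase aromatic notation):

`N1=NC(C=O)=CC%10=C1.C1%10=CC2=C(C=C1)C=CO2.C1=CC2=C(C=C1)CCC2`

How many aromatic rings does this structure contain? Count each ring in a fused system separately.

4

The SMILES encodes a six-membered ring with two adjacent nitrogens and three alternating double bonds; a six-membered carbon ring with three alternating C=C double bonds, fused to a five-membered ring containing one oxygen and two C=C double bonds; a six-membered carbon ring with three alternating C=C double bonds, fused to a saturated five-membered carbon ring.
The 6-membered ring with two nitrogens (1,2) has a continuous p-orbital overlap around the ring; 3 ring double bonds give 6 π electrons. Since 6 = 4n+2 (n=1), it is aromatic (pyridazine).
The fused 6/5-membered bicyclic (with one oxygen) is a single π system with 9 sp² atoms and 10 π electrons from ring double bonds plus a heteroatom lone pair. 10 = 4(2)+2, so the system is aromatic and both rings count as aromatic (benzofuran).
The 6-membered ring is fully conjugated (every ring atom contributes a p orbital); 3 ring double bonds give 6 π electrons. Since 6 = 4n+2 (n=1), it is aromatic (benzene ring).
The 5-membered ring has three sp³ carbons, so it is not fully conjugated — not aromatic (cyclopentane ring).
4 of the 5 rings are aromatic. Total: 4.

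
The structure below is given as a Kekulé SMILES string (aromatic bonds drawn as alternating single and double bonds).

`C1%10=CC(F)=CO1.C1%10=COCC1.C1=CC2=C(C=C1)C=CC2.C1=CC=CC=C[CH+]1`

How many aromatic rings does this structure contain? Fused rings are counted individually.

3

The SMILES encodes a five-membered ring of four carbons and one oxygen, with two C=C double bonds; a five-membered ring of four carbons and one oxygen, with one C=C double bond and two sp³ carbons; a six-membered carbon ring with three alternating C=C double bonds, fused to a five-membered carbon ring containing one C=C double bond and one sp³ carbon; a seven-membered all-carbon ring bearing a positive charge on one carbon, with three C=C double bonds.
The 5-membered ring with one oxygen is planar and fully conjugated; 2 ring double bonds (4 π electrons) plus a heteroatom lone pair (2) give 6 π electrons. Since 6 = 4n+2 (n=1), it is aromatic (furan).
The second 5-membered ring with one oxygen has two sp³ carbons, so it is not fully conjugated — not aromatic (2,3-dihydrofuran).
The 6-membered ring is planar and fully conjugated; 3 ring double bonds give 6 π electrons. Since 6 = 4n+2 (n=1), it is aromatic (benzene ring).
The 5-membered ring has one sp³ carbon, so it is not fully conjugated — not aromatic (cyclopentene ring).
The 7-membered ring is fully conjugated (every ring atom contributes a p orbital); 3 ring double bonds (6 π electrons) plus the carbocation's empty p orbital (0, but keeps the ring conjugated) give 6 π electrons. That satisfies 4n+2 with n=1, so it is aromatic (tropylium cation).
3 of the 5 rings are aromatic. Total: 3.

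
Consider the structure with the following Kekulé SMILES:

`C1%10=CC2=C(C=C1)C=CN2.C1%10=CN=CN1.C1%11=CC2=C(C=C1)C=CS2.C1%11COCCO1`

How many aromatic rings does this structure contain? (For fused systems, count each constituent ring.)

5

The SMILES encodes a six-membered carbon ring with three alternating C=C double bonds, fused to a five-membered ring containing one N–H nitrogen and two C=C double bonds; a five-membered ring with nitrogens at positions 1 and 3 (one bearing H, one in a C=N bond) and two double bonds; a six-membered carbon ring with three alternating C=C double bonds, fused to a five-membered ring containing one sulfur and two C=C double bonds; a six-membered saturated ring with oxygens at positions 1 and 4.
The fused 6/5-membered bicyclic (with one N–H) is a single π system with 9 sp² atoms and 10 π electrons from ring double bonds plus a heteroatom lone pair. 10 = 4(2)+2, so the system is aromatic and both rings count as aromatic (indole).
The 5-membered ring with two nitrogens (one N–H, one =N–) is fully conjugated (every ring atom contributes a p orbital); 2 ring double bonds (4 π electrons) plus a heteroatom lone pair (2) give 6 π electrons. 6 = 4(1)+2, so it is aromatic (imidazole).
The fused 6/5-membered bicyclic (with one sulfur) is a single π system with 9 sp² atoms and 10 π electrons from ring double bonds plus a heteroatom lone pair. 10 = 4(2)+2, so the system is aromatic and both rings count as aromatic (benzothiophene).
The 6-membered ring with two oxygens (1,4) has only sp³ atoms, so it is not fully conjugated — not aromatic (1,4-dioxane).
5 of the 6 rings are aromatic. Total: 5.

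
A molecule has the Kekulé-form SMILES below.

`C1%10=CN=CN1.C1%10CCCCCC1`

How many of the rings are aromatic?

The SMILES encodes a five-membered ring with nitrogens at positions 1 and 3 (one bearing H, one in a C=N bond) and two double bonds; a seven-membered saturated carbon ring.
The 5-membered ring with two nitrogens (one N–H, one =N–) has a continuous p-orbital overlap around the ring; 2 ring double bonds (4 π electrons) plus a heteroatom lone pair (2) give 6 π electrons. That satisfies 4n+2 with n=1, so it is aromatic (imidazole).
The 7-membered ring has only sp³ atoms, so it is not fully conjugated — not aromatic (cycloheptane).
1 of the 2 rings is aromatic. Total: 1.

1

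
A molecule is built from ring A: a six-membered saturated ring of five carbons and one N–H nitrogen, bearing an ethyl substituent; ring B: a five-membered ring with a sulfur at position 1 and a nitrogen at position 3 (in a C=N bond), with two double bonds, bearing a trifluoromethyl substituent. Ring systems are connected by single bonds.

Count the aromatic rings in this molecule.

Ring A has only sp³ atoms, so it is not fully conjugated — not aromatic (piperidine).
Ring B has a continuous p-orbital overlap around the ring; 2 ring double bonds (4 π electrons) plus a heteroatom lone pair (2) give 6 π electrons. Since 6 = 4n+2 (n=1), ring B is aromatic (thiazole).
Aromatic: B. Total: 1.

1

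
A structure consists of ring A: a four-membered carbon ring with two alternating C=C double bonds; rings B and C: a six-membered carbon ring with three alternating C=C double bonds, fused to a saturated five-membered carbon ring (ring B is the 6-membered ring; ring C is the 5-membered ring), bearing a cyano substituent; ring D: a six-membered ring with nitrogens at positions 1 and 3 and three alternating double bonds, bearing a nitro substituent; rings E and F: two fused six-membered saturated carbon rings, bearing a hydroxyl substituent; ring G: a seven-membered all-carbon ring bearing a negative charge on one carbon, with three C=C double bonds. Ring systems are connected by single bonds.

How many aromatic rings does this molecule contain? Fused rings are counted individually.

Ring A has only sp² ring atoms; a planar conformation would have a fully conjugated π system of 4 electrons. But 4 = 4(1), which is 4n not 4n+2, so ring A is not aromatic (cyclobutadiene) — cyclobutadiene is antiaromatic and distorts to a rectangle.
Ring B has a continuous p-orbital overlap around the ring; 3 ring double bonds give 6 π electrons. That satisfies 4n+2 with n=1, so ring B is aromatic (benzene ring).
Ring C has three sp³ carbons, so it is not fully conjugated — not aromatic (cyclopentane ring).
Ring D has a continuous p-orbital overlap around the ring; 3 ring double bonds give 6 π electrons. Since 6 = 4n+2 (n=1), ring D is aromatic (pyrimidine).
Ring E has only sp³ atoms, so it is not fully conjugated — not aromatic (cyclohexane ring).
Ring F has only sp³ atoms, so it is not fully conjugated — not aromatic (cyclohexane ring).
Ring G has only sp² ring atoms; a planar conformation would have a fully conjugated π system of 8 electrons. But 8 = 4(2), which is 4n not 4n+2, so ring G is not aromatic (cycloheptatrienyl anion).
Aromatic: B, D. Total: 2.

2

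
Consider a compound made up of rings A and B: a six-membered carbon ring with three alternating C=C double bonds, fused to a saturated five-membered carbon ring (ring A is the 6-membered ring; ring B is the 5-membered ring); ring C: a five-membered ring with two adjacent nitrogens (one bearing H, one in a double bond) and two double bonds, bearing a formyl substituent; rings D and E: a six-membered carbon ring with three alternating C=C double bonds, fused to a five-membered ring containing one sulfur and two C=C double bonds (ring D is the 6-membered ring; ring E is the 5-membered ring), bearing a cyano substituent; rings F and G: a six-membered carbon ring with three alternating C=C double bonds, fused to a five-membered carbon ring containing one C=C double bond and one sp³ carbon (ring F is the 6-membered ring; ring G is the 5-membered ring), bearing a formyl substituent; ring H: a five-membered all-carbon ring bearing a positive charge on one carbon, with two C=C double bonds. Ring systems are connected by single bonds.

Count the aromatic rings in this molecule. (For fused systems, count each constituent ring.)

Ring A is fully conjugated (every ring atom contributes a p orbital); 3 ring double bonds give 6 π electrons. 6 = 4(1)+2, so ring A is aromatic (benzene ring).
Ring B has three sp³ carbons, so it is not fully conjugated — not aromatic (cyclopentane ring).
Ring C is planar and fully conjugated; 2 ring double bonds (4 π electrons) plus a heteroatom lone pair (2) give 6 π electrons. 6 = 4(1)+2, so ring C is aromatic (pyrazole).
Rings D and E form a fused bicyclic system (with one sulfur) with 9 sp² atoms and 10 π electrons from ring double bonds plus a heteroatom lone pair. 10 = 4(2)+2, so the system is aromatic and both rings count as aromatic (benzothiophene).
Ring F is planar and fully conjugated; 3 ring double bonds give 6 π electrons. Since 6 = 4n+2 (n=1), ring F is aromatic (benzene ring).
Ring G has one sp³ carbon, so it is not fully conjugated — not aromatic (cyclopentene ring).
Ring H has only sp² ring atoms; a planar conformation would have a fully conjugated π system of 4 electrons. But 4 = 4(1), which is 4n not 4n+2, so ring H is not aromatic (cyclopentadienyl cation).
Aromatic: A, C, D, E, F. Total: 5.

5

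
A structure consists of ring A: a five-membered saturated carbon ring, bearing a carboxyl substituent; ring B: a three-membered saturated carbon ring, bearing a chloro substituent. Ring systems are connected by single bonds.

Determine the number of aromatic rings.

Ring A has only sp³ atoms, so it is not fully conjugated — not aromatic (cyclopentane).
Ring B has only sp³ atoms, so it is not fully conjugated — not aromatic (cyclopropane).
No ring is aromatic. Total: 0.

0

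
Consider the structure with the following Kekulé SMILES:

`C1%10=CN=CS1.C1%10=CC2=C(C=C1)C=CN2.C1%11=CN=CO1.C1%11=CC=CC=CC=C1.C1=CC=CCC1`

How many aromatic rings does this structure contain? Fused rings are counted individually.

The SMILES encodes a five-membered ring with a sulfur at position 1 and a nitrogen at position 3 (in a C=N bond), with two double bonds; a six-membered carbon ring with three alternating C=C double bonds, fused to a five-membered ring containing one N–H nitrogen and two C=C double bonds; a five-membered ring with an oxygen at position 1 and a nitrogen at position 3 (in a C=N bond), with two double bonds; an eight-membered carbon ring with four alternating C=C double bonds; a six-membered carbon ring with two conjugated C=C double bonds and two sp³ carbons.
The 5-membered ring with one sulfur and one =N– is planar and fully conjugated; 2 ring double bonds (4 π electrons) plus a heteroatom lone pair (2) give 6 π electrons. Since 6 = 4n+2 (n=1), it is aromatic (thiazole).
The fused 6/5-membered bicyclic (with one N–H) is a single π system with 9 sp² atoms and 10 π electrons from ring double bonds plus a heteroatom lone pair. 10 = 4(2)+2, so the system is aromatic and both rings count as aromatic (indole).
The 5-membered ring with one oxygen and one =N– has a continuous p-orbital overlap around the ring; 2 ring double bonds (4 π electrons) plus a heteroatom lone pair (2) give 6 π electrons. 6 = 4(1)+2, so it is aromatic (oxazole).
The 8-membered ring has only sp² ring atoms; a planar conformation would have a fully conjugated π system of 8 electrons. But 8 = 4(2), which is 4n not 4n+2, so it is not aromatic (cyclooctatetraene) — cyclooctatetraene distorts into a non-planar tub to avoid antiaromaticity.
The 6-membered ring has two sp³ carbons, so it is not fully conjugated — not aromatic (1,3-cyclohexadiene).
4 of the 6 rings are aromatic. Total: 4.

4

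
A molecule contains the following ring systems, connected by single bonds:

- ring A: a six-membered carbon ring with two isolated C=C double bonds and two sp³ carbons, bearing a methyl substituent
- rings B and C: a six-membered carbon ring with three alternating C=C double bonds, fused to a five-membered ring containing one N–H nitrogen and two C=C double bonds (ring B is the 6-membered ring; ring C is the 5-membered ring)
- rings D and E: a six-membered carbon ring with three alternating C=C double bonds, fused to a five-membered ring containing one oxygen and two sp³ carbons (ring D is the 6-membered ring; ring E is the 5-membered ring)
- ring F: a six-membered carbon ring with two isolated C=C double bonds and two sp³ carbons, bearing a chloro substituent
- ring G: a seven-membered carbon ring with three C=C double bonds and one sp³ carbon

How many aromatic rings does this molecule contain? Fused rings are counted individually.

Ring A has two sp³ carbons, so it is not fully conjugated — not aromatic (1,4-cyclohexadiene).
Rings B and C form a fused bicyclic system (with one N–H) with 9 sp² atoms and 10 π electrons from ring double bonds plus a heteroatom lone pair. 10 = 4(2)+2, so the system is aromatic and both rings count as aromatic (indole).
Ring D has a continuous p-orbital overlap around the ring; 3 ring double bonds give 6 π electrons. Since 6 = 4n+2 (n=1), ring D is aromatic (benzene ring).
Ring E has two sp³ carbons, so it is not fully conjugated — not aromatic (oxolane ring).
Ring F has two sp³ carbons, so it is not fully conjugated — not aromatic (1,4-cyclohexadiene).
Ring G has one sp³ carbon, so it is not fully conjugated — not aromatic (cycloheptatriene).
Aromatic: B, C, D. Total: 3.

3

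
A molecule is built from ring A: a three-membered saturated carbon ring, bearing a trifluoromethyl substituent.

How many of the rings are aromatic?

Ring A has only sp³ atoms, so it is not fully conjugated — not aromatic (cyclopropane).

0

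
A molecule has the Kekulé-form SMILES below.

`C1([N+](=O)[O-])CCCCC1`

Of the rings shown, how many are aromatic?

0

The SMILES encodes a six-membered saturated carbon ring.
The 6-membered ring has only sp³ atoms, so it is not fully conjugated — not aromatic (cyclohexane).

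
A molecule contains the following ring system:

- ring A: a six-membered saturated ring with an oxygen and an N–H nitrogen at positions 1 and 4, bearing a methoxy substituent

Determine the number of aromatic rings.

0

Ring A has only sp³ atoms, so it is not fully conjugated — not aromatic (morpholine).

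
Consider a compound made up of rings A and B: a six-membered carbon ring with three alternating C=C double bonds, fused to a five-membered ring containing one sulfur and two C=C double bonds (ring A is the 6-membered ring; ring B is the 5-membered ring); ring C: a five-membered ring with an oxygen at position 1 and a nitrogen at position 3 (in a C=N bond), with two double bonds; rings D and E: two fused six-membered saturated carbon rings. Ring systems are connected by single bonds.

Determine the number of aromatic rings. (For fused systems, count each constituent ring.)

Rings A and B form a fused bicyclic system (with one sulfur) with 9 sp² atoms and 10 π electrons from ring double bonds plus a heteroatom lone pair. 10 = 4(2)+2, so the system is aromatic and both rings count as aromatic (benzothiophene).
Ring C has a continuous p-orbital overlap around the ring; 2 ring double bonds (4 π electrons) plus a heteroatom lone pair (2) give 6 π electrons. Since 6 = 4n+2 (n=1), ring C is aromatic (oxazole).
Ring D has only sp³ atoms, so it is not fully conjugated — not aromatic (cyclohexane ring).
Ring E has only sp³ atoms, so it is not fully conjugated — not aromatic (cyclohexane ring).
Aromatic: A, B, C. Total: 3.

3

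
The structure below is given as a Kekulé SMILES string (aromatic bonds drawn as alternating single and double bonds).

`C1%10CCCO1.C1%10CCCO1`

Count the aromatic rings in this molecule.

0

The SMILES encodes a five-membered saturated ring of four carbons and one oxygen; a five-membered saturated ring of four carbons and one oxygen.
The 5-membered ring with one oxygen has only sp³ atoms, so it is not fully conjugated — not aromatic (tetrahydrofuran).
The second 5-membered ring with one oxygen has only sp³ atoms, so it is not fully conjugated — not aromatic (tetrahydrofuran).
None of the rings are aromatic. Total: 0.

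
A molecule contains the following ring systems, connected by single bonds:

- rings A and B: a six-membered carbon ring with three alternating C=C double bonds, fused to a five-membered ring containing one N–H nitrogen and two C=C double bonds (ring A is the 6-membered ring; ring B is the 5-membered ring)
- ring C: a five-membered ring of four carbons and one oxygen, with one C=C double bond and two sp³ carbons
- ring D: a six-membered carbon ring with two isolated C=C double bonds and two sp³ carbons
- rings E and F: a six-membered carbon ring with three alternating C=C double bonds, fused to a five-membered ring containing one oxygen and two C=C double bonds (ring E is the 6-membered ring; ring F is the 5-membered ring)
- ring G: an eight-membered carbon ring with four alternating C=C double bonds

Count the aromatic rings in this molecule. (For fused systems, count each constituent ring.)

4

Rings A and B form a fused bicyclic system (with one N–H) with 9 sp² atoms and 10 π electrons from ring double bonds plus a heteroatom lone pair. 10 = 4(2)+2, so the system is aromatic and both rings count as aromatic (indole).
Ring C has two sp³ carbons, so it is not fully conjugated — not aromatic (2,3-dihydrofuran).
Ring D has two sp³ carbons, so it is not fully conjugated — not aromatic (1,4-cyclohexadiene).
Rings E and F form a fused bicyclic system (with one oxygen) with 9 sp² atoms and 10 π electrons from ring double bonds plus a heteroatom lone pair. 10 = 4(2)+2, so the system is aromatic and both rings count as aromatic (benzofuran).
Ring G has only sp² ring atoms; a planar conformation would have a fully conjugated π system of 8 electrons. But 8 = 4(2), which is 4n not 4n+2, so ring G is not aromatic (cyclooctatetraene) — cyclooctatetraene distorts into a non-planar tub to avoid antiaromaticity.
Aromatic: A, B, E, F. Total: 4.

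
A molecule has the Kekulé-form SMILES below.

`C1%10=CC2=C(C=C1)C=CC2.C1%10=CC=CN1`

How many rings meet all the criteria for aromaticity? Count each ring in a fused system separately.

The SMILES encodes a six-membered carbon ring with three alternating C=C double bonds, fused to a five-membered carbon ring containing one C=C double bond and one sp³ carbon; a five-membered ring of four carbons and one nitrogen bearing a hydrogen, with two C=C double bonds.
The 6-membered ring has a continuous p-orbital overlap around the ring; 3 ring double bonds give 6 π electrons. 6 = 4(1)+2, so it is aromatic (benzene ring).
The 5-membered ring has one sp³ carbon, so it is not fully conjugated — not aromatic (cyclopentene ring).
The 5-membered ring with one N–H is planar and fully conjugated; 2 ring double bonds (4 π electrons) plus a heteroatom lone pair (2) give 6 π electrons. That satisfies 4n+2 with n=1, so it is aromatic (pyrrole).
2 of the 3 rings are aromatic. Total: 2.

2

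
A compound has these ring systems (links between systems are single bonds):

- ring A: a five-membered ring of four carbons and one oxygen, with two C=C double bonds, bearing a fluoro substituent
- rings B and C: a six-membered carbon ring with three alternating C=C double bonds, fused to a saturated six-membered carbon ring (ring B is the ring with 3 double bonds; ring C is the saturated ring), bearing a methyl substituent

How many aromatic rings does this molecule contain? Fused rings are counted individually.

2

Ring A has a continuous p-orbital overlap around the ring; 2 ring double bonds (4 π electrons) plus a heteroatom lone pair (2) give 6 π electrons. 6 = 4(1)+2, so ring A is aromatic (furan).
Ring B is planar and fully conjugated; 3 ring double bonds give 6 π electrons. 6 = 4(1)+2, so ring B is aromatic (benzene ring).
Ring C has four sp³ carbons, so it is not fully conjugated — not aromatic (cyclohexane ring).
Aromatic: A, B. Total: 2.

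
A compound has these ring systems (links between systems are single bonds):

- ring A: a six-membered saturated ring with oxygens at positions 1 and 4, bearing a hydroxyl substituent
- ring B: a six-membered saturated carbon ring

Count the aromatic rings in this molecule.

0

Ring A has only sp³ atoms, so it is not fully conjugated — not aromatic (1,4-dioxane).
Ring B has only sp³ atoms, so it is not fully conjugated — not aromatic (cyclohexane).
No ring is aromatic. Total: 0.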